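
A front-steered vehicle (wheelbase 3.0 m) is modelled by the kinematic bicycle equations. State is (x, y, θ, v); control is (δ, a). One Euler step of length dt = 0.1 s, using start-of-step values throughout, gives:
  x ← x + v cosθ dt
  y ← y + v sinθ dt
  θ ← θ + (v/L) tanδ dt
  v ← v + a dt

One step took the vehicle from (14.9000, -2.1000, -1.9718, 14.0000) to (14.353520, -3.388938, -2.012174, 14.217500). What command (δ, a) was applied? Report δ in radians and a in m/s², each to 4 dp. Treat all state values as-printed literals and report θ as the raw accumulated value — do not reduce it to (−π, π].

δ = -0.0863, a = 2.1750

a = (v'−v)/dt = (0.217500)/0.1 = 2.1750
Δθ = θ'−θ = -0.040374;  (v·dt/L) = 14.0000·0.1/3.0 = 0.466667
tan δ = Δθ·L/(v·dt) = -0.086516  →  δ = -0.0863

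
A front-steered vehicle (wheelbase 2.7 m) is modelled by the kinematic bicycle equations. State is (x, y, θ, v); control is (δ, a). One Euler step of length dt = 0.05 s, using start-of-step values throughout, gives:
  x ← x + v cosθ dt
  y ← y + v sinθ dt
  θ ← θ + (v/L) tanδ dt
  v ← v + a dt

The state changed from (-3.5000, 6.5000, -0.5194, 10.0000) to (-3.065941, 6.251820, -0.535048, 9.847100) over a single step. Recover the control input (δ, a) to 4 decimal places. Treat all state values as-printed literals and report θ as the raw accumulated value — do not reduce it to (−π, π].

δ = -0.0843, a = -3.0580

a = (v'−v)/dt = (-0.152900)/0.05 = -3.0580
Δθ = θ'−θ = -0.015648;  (v·dt/L) = 10.0000·0.05/2.7 = 0.185185
tan δ = Δθ·L/(v·dt) = -0.084499  →  δ = -0.0843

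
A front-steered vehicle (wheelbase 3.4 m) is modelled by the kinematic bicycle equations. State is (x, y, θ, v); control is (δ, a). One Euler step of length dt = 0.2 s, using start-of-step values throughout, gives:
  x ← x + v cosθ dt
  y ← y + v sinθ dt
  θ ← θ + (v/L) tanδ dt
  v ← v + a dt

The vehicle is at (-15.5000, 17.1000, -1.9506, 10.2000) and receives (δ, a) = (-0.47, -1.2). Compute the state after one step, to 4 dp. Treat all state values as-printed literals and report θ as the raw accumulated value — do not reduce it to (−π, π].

(-16.2563, 15.2054, -2.2554, 9.9600)

x' = -15.5000 + 10.2000·cos(-1.9506)·0.2 = -16.2563
y' = 17.1000 + 10.2000·sin(-1.9506)·0.2 = 15.2054
θ' = -1.9506 + (10.2000/3.4)·tan(-0.47)·0.2 = -2.2554
v' = 10.2000 − 1.2000·0.2 = 9.9600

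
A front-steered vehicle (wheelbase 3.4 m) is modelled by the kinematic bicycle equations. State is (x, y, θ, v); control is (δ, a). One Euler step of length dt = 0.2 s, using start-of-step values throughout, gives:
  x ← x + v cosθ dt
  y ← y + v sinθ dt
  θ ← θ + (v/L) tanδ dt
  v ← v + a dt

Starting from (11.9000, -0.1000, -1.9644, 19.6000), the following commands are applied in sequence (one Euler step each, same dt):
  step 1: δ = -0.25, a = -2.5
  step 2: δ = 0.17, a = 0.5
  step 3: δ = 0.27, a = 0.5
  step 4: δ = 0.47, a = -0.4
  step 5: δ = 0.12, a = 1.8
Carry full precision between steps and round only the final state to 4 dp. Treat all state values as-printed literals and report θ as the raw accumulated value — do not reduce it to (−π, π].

(6.9217, -17.3952, -1.0403, 19.5800)

after step 1 (δ=-0.25, a=-2.5): (10.396605, -3.720249, -2.258794, 19.100000)
after step 2 (δ=0.17, a=0.5): (7.970937, -6.671271, -2.065933, 19.200000)
after step 3 (δ=0.27, a=0.5): (6.146354, -10.050102, -1.753359, 19.300000)
after step 4 (δ=0.47, a=-0.4): (5.445571, -13.845956, -1.176668, 19.220000)
after step 5 (δ=0.12, a=1.8): (6.921680, -17.395243, -1.040343, 19.580000)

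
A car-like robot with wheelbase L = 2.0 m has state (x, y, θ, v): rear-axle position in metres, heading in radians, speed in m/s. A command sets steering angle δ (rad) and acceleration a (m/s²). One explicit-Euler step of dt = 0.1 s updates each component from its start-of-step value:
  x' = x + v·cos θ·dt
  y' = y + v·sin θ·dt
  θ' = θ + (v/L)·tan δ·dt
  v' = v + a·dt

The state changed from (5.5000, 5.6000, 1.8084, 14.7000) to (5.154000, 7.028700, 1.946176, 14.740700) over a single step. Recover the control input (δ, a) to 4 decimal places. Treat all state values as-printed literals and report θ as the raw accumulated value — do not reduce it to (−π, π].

a = (v'−v)/dt = (0.040700)/0.1 = 0.4070
Δθ = θ'−θ = 0.137776;  (v·dt/L) = 14.7000·0.1/2.0 = 0.735000
tan δ = Δθ·L/(v·dt) = 0.187450  →  δ = 0.1853

δ = 0.1853, a = 0.4070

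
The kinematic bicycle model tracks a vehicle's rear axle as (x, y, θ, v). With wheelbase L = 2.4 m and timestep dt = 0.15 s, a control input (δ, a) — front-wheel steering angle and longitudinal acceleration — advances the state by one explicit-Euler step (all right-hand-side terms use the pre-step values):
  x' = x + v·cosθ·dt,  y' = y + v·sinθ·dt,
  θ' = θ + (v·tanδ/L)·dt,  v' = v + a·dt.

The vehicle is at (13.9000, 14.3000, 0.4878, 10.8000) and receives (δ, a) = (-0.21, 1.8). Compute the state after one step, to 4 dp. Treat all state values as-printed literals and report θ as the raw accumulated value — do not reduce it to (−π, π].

(15.3311, 15.0593, 0.3439, 11.0700)

x' = 13.9000 + 10.8000·cos(0.4878)·0.15 = 15.3311
y' = 14.3000 + 10.8000·sin(0.4878)·0.15 = 15.0593
θ' = 0.4878 + (10.8000/2.4)·tan(-0.21)·0.15 = 0.3439
v' = 10.8000 + 1.8000·0.15 = 11.0700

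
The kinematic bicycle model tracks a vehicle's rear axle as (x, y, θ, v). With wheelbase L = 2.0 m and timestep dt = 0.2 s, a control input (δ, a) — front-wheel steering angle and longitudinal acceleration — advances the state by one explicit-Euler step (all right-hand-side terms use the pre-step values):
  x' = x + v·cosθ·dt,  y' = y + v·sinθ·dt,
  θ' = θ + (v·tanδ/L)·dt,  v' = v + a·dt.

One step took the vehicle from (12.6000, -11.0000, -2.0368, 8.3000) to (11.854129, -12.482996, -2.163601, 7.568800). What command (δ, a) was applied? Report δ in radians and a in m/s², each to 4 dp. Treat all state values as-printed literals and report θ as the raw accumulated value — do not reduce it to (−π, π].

a = (v'−v)/dt = (-0.731200)/0.2 = -3.6560
Δθ = θ'−θ = -0.126801;  (v·dt/L) = 8.3000·0.2/2.0 = 0.830000
tan δ = Δθ·L/(v·dt) = -0.152772  →  δ = -0.1516

δ = -0.1516, a = -3.6560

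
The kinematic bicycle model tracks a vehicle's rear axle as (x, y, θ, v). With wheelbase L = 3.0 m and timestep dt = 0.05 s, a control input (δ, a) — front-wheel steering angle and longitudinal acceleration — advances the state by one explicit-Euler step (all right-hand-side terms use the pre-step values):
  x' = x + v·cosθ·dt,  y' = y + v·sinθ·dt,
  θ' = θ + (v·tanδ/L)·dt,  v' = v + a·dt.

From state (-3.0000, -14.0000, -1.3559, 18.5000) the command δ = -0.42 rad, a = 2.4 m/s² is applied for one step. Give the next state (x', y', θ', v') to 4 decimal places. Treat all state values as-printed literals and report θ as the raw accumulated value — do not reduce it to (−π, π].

(-2.8027, -14.9037, -1.4936, 18.6200)

x' = -3.0000 + 18.5000·cos(-1.3559)·0.05 = -2.8027
y' = -14.0000 + 18.5000·sin(-1.3559)·0.05 = -14.9037
θ' = -1.3559 + (18.5000/3.0)·tan(-0.42)·0.05 = -1.4936
v' = 18.5000 + 2.4000·0.05 = 18.6200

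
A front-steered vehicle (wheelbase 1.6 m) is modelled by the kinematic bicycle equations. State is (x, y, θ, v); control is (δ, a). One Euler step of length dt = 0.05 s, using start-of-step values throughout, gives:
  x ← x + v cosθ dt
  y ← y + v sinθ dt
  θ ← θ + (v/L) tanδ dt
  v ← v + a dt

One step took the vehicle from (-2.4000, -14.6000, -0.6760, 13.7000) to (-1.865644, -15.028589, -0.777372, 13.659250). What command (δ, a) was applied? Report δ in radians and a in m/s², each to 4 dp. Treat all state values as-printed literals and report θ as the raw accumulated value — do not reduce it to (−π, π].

a = (v'−v)/dt = (-0.040750)/0.05 = -0.8150
Δθ = θ'−θ = -0.101372;  (v·dt/L) = 13.7000·0.05/1.6 = 0.428125
tan δ = Δθ·L/(v·dt) = -0.236781  →  δ = -0.2325

δ = -0.2325, a = -0.8150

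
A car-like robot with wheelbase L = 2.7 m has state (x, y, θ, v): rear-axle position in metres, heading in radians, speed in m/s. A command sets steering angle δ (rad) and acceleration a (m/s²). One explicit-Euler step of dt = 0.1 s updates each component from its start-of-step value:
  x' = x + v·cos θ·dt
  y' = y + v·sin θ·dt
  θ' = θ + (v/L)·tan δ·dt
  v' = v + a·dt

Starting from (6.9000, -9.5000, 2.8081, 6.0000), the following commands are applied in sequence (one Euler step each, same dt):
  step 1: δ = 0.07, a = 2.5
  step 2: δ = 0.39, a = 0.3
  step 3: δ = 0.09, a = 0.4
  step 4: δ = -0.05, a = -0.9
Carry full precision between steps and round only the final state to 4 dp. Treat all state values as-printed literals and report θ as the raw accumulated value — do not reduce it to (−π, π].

(4.5077, -8.8428, 2.9281, 6.2300)

after step 1 (δ=0.07, a=2.5): (6.333057, -9.303593, 2.823681, 6.250000)
after step 2 (δ=0.39, a=0.3): (5.739376, -9.108228, 2.918833, 6.280000)
after step 3 (δ=0.09, a=0.4): (5.126893, -8.969489, 2.939823, 6.320000)
after step 4 (δ=-0.05, a=-0.9): (4.507714, -8.842834, 2.928109, 6.230000)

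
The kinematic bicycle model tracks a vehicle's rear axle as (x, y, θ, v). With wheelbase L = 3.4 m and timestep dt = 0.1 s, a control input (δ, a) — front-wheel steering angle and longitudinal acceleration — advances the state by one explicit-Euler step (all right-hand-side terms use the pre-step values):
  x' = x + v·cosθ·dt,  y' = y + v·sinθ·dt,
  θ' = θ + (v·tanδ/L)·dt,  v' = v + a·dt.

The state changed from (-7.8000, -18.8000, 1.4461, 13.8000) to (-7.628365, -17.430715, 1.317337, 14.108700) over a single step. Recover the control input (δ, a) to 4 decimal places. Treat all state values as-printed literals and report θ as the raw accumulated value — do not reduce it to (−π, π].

δ = -0.3072, a = 3.0870

a = (v'−v)/dt = (0.308700)/0.1 = 3.0870
Δθ = θ'−θ = -0.128763;  (v·dt/L) = 13.8000·0.1/3.4 = 0.405882
tan δ = Δθ·L/(v·dt) = -0.317242  →  δ = -0.3072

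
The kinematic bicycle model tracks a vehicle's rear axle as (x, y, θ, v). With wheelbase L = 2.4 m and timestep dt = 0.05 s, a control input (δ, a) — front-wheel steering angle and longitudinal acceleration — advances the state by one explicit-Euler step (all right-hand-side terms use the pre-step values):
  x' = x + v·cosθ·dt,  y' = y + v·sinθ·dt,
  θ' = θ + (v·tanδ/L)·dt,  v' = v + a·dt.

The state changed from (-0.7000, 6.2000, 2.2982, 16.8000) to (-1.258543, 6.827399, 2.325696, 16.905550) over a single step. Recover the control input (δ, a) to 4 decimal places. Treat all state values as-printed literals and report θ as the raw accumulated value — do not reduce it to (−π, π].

δ = 0.0784, a = 2.1110

a = (v'−v)/dt = (0.105550)/0.05 = 2.1110
Δθ = θ'−θ = 0.027496;  (v·dt/L) = 16.8000·0.05/2.4 = 0.350000
tan δ = Δθ·L/(v·dt) = 0.078560  →  δ = 0.0784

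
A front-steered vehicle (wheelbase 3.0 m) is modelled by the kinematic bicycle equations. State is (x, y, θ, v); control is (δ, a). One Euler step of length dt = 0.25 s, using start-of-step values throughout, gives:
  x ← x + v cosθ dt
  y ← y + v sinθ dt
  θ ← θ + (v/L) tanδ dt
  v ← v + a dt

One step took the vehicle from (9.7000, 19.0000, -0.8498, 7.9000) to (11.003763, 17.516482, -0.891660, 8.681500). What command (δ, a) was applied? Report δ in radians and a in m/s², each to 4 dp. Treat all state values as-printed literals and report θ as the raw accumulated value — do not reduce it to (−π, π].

δ = -0.0635, a = 3.1260

a = (v'−v)/dt = (0.781500)/0.25 = 3.1260
Δθ = θ'−θ = -0.041860;  (v·dt/L) = 7.9000·0.25/3.0 = 0.658333
tan δ = Δθ·L/(v·dt) = -0.063585  →  δ = -0.0635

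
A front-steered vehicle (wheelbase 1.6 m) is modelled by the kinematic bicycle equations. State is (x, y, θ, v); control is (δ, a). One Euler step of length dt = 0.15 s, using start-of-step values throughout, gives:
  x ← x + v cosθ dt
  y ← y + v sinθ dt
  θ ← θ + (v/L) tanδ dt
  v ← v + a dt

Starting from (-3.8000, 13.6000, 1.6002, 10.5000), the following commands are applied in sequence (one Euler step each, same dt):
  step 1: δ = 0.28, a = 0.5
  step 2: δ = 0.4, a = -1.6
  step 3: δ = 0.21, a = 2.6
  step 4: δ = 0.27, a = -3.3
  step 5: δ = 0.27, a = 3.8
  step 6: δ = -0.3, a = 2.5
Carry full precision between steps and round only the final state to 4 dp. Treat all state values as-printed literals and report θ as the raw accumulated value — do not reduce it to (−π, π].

(-9.7197, 19.4649, 2.7394, 11.1750)

after step 1 (δ=0.28, a=0.5): (-3.846304, 15.174319, 1.883261, 10.575000)
after step 2 (δ=0.4, a=-1.6): (-4.333926, 16.683761, 2.302421, 10.335000)
after step 3 (δ=0.21, a=2.6): (-5.369616, 17.837286, 2.508936, 10.725000)
after step 4 (δ=0.27, a=-3.3): (-6.667008, 18.788523, 2.787208, 10.230000)
after step 5 (δ=0.27, a=3.8): (-8.106154, 19.321015, 3.052636, 10.800000)
after step 6 (δ=-0.3, a=2.5): (-9.719749, 19.464934, 2.739433, 11.175000)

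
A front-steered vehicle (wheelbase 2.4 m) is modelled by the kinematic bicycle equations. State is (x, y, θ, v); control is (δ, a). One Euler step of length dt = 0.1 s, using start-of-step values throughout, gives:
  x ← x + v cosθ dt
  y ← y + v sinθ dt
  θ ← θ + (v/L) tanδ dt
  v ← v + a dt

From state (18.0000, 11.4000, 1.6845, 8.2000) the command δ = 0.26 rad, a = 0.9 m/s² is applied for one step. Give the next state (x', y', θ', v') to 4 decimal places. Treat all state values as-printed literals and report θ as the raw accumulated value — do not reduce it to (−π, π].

(17.9070, 12.2147, 1.7754, 8.2900)

x' = 18.0000 + 8.2000·cos(1.6845)·0.1 = 17.9070
y' = 11.4000 + 8.2000·sin(1.6845)·0.1 = 12.2147
θ' = 1.6845 + (8.2000/2.4)·tan(0.26)·0.1 = 1.7754
v' = 8.2000 + 0.9000·0.1 = 8.2900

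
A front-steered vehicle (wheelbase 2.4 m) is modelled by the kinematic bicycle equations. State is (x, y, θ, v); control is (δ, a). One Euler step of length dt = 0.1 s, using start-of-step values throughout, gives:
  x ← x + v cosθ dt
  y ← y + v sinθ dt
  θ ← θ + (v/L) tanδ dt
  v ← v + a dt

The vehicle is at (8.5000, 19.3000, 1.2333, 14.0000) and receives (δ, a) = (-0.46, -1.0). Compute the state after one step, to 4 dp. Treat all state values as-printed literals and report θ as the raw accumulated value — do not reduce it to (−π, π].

x' = 8.5000 + 14.0000·cos(1.2333)·0.1 = 8.9636
y' = 19.3000 + 14.0000·sin(1.2333)·0.1 = 20.6210
θ' = 1.2333 + (14.0000/2.4)·tan(-0.46)·0.1 = 0.9443
v' = 14.0000 − 1.0000·0.1 = 13.9000

(8.9636, 20.6210, 0.9443, 13.9000)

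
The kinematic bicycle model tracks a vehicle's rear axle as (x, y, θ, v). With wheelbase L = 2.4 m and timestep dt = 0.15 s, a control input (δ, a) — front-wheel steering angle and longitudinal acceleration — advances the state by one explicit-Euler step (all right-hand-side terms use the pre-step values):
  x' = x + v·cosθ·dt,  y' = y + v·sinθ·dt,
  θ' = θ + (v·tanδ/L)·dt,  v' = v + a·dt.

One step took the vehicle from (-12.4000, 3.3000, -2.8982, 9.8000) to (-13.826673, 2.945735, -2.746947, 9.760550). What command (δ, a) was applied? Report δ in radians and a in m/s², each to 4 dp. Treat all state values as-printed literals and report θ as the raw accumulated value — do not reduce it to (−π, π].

a = (v'−v)/dt = (-0.039450)/0.15 = -0.2630
Δθ = θ'−θ = 0.151253;  (v·dt/L) = 9.8000·0.15/2.4 = 0.612500
tan δ = Δθ·L/(v·dt) = 0.246944  →  δ = 0.2421

δ = 0.2421, a = -0.2630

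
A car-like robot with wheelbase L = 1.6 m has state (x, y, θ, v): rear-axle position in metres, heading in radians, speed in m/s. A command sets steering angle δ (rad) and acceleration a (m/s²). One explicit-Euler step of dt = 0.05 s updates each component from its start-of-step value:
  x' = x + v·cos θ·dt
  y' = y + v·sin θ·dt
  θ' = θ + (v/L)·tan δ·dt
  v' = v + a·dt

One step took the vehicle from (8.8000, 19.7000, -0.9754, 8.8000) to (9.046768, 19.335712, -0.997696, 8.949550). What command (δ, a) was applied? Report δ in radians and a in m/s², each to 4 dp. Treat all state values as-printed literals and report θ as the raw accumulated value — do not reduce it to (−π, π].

δ = -0.0809, a = 2.9910

a = (v'−v)/dt = (0.149550)/0.05 = 2.9910
Δθ = θ'−θ = -0.022296;  (v·dt/L) = 8.8000·0.05/1.6 = 0.275000
tan δ = Δθ·L/(v·dt) = -0.081076  →  δ = -0.0809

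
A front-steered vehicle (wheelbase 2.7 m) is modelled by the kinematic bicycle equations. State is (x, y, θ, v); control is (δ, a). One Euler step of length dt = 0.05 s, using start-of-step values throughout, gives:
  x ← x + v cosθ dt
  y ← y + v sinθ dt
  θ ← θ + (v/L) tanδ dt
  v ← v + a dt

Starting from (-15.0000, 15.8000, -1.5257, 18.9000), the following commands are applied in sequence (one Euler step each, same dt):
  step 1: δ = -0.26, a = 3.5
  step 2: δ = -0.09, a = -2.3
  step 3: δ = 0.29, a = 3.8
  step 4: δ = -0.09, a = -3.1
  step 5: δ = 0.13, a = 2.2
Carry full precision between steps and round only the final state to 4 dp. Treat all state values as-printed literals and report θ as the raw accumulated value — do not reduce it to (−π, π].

(-15.0618, 11.0514, -1.5319, 19.1050)

after step 1 (δ=-0.26, a=3.5): (-14.957398, 14.855961, -1.618808, 19.075000)
after step 2 (δ=-0.09, a=-2.3): (-15.003172, 13.903310, -1.650685, 18.960000)
after step 3 (δ=0.29, a=3.8): (-15.078826, 12.958333, -1.545909, 19.150000)
after step 4 (δ=-0.09, a=-3.1): (-15.054999, 12.001130, -1.577912, 18.995000)
after step 5 (δ=0.13, a=2.2): (-15.061757, 11.051404, -1.531924, 19.105000)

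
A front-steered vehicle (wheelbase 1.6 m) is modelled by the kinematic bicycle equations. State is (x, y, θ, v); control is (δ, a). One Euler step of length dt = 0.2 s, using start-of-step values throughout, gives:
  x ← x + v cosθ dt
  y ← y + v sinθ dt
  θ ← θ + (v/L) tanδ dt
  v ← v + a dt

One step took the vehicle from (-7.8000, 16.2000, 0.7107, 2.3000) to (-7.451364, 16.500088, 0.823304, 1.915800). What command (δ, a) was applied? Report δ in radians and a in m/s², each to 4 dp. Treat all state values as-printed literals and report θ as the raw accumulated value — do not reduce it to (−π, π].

δ = 0.3733, a = -1.9210

a = (v'−v)/dt = (-0.384200)/0.2 = -1.9210
Δθ = θ'−θ = 0.112604;  (v·dt/L) = 2.3000·0.2/1.6 = 0.287500
tan δ = Δθ·L/(v·dt) = 0.391666  →  δ = 0.3733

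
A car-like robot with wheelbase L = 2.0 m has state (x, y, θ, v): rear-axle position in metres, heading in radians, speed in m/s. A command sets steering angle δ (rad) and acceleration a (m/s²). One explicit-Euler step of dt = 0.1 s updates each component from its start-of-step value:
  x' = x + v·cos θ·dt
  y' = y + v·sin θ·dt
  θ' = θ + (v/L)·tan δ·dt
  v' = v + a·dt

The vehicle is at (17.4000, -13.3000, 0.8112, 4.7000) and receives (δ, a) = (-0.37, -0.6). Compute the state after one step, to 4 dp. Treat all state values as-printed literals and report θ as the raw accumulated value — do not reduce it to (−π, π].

(17.7237, -12.9592, 0.7201, 4.6400)

x' = 17.4000 + 4.7000·cos(0.8112)·0.1 = 17.7237
y' = -13.3000 + 4.7000·sin(0.8112)·0.1 = -12.9592
θ' = 0.8112 + (4.7000/2.0)·tan(-0.37)·0.1 = 0.7201
v' = 4.7000 − 0.6000·0.1 = 4.6400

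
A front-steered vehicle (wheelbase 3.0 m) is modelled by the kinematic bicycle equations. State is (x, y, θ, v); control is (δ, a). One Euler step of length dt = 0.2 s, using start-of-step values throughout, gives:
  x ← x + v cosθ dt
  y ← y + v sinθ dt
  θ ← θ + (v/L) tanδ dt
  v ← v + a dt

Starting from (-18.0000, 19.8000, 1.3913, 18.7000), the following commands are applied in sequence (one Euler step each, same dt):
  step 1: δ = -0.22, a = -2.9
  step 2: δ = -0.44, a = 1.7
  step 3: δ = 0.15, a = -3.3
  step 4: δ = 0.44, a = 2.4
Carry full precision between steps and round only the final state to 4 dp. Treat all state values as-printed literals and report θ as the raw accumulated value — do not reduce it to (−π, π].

after step 1 (δ=-0.22, a=-2.9): (-17.332283, 23.479912, 1.112521, 18.120000)
after step 2 (δ=-0.44, a=1.7): (-15.729018, 26.729977, 0.543818, 18.460000)
after step 3 (δ=0.15, a=-3.3): (-12.569629, 28.640244, 0.729815, 17.800000)
after step 4 (δ=0.44, a=2.4): (-9.916369, 31.013810, 1.288475, 18.280000)

(-9.9164, 31.0138, 1.2885, 18.2800)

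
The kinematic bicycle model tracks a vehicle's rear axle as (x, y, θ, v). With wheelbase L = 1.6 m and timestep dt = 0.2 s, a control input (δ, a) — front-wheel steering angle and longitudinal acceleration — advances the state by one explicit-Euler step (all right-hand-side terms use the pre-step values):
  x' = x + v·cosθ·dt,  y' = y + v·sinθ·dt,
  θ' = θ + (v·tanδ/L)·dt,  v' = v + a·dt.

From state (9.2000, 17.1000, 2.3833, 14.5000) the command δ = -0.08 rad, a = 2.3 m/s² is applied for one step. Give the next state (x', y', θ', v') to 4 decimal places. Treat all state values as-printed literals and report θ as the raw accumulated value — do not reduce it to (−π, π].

x' = 9.2000 + 14.5000·cos(2.3833)·0.2 = 7.0946
y' = 17.1000 + 14.5000·sin(2.3833)·0.2 = 19.0943
θ' = 2.3833 + (14.5000/1.6)·tan(-0.08)·0.2 = 2.2380
v' = 14.5000 + 2.3000·0.2 = 14.9600

(7.0946, 19.0943, 2.2380, 14.9600)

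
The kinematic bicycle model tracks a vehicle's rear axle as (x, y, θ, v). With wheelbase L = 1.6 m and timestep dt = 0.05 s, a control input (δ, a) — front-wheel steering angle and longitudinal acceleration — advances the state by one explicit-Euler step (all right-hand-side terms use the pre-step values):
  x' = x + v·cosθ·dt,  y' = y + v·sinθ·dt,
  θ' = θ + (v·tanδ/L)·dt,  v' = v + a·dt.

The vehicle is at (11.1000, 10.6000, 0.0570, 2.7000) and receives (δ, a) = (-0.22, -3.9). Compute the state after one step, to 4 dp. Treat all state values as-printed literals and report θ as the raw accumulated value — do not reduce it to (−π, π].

(11.2348, 10.6077, 0.0381, 2.5050)

x' = 11.1000 + 2.7000·cos(0.0570)·0.05 = 11.2348
y' = 10.6000 + 2.7000·sin(0.0570)·0.05 = 10.6077
θ' = 0.0570 + (2.7000/1.6)·tan(-0.22)·0.05 = 0.0381
v' = 2.7000 − 3.9000·0.05 = 2.5050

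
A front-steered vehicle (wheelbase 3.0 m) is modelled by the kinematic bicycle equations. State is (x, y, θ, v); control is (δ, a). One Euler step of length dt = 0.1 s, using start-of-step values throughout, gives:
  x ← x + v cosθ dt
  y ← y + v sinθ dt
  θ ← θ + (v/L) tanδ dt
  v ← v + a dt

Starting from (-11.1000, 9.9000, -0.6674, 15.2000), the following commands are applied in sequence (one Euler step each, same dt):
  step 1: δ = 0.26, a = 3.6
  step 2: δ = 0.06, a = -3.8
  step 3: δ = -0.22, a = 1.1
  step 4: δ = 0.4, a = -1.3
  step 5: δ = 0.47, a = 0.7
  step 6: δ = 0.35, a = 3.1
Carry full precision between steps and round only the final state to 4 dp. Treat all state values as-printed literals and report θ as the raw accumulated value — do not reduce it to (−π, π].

(-3.0810, 5.7524, 0.0429, 15.5400)

after step 1 (δ=0.26, a=3.6): (-9.906141, 8.959202, -0.532616, 15.560000)
after step 2 (δ=0.06, a=-3.8): (-8.565675, 8.169083, -0.501458, 15.180000)
after step 3 (δ=-0.22, a=1.1): (-7.234568, 7.439373, -0.614610, 15.290000)
after step 4 (δ=0.4, a=-1.3): (-5.985377, 6.557691, -0.399126, 15.160000)
after step 5 (δ=0.47, a=0.7): (-4.588533, 5.968553, -0.142434, 15.230000)
after step 6 (δ=0.35, a=3.1): (-3.080956, 5.752359, 0.042879, 15.540000)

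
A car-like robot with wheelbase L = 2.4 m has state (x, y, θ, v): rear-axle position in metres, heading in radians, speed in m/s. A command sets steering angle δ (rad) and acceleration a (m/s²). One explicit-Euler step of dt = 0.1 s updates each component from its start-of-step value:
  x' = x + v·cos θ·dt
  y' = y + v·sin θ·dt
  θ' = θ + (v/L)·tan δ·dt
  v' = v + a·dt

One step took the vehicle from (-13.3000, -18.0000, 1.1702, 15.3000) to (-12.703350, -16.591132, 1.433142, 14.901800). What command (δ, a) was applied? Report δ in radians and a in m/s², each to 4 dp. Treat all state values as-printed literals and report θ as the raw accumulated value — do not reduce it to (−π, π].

δ = 0.3912, a = -3.9820

a = (v'−v)/dt = (-0.398200)/0.1 = -3.9820
Δθ = θ'−θ = 0.262942;  (v·dt/L) = 15.3000·0.1/2.4 = 0.637500
tan δ = Δθ·L/(v·dt) = 0.412458  →  δ = 0.3912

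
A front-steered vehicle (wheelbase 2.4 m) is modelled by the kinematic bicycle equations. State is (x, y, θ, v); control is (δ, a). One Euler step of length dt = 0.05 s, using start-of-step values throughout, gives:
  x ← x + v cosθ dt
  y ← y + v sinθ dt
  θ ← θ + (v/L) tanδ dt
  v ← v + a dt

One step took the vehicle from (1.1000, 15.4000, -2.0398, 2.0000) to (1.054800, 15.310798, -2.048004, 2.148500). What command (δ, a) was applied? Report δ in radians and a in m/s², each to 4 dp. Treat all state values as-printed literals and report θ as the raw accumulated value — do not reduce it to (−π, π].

a = (v'−v)/dt = (0.148500)/0.05 = 2.9700
Δθ = θ'−θ = -0.008204;  (v·dt/L) = 2.0000·0.05/2.4 = 0.041667
tan δ = Δθ·L/(v·dt) = -0.196896  →  δ = -0.1944

δ = -0.1944, a = 2.9700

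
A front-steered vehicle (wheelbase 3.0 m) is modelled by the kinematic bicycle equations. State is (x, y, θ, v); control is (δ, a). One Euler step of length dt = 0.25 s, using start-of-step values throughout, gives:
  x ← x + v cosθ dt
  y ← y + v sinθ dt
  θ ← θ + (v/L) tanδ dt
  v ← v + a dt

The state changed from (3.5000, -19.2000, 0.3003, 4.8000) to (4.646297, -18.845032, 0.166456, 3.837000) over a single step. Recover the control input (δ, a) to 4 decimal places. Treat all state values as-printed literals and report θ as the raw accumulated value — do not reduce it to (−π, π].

δ = -0.3229, a = -3.8520

a = (v'−v)/dt = (-0.963000)/0.25 = -3.8520
Δθ = θ'−θ = -0.133844;  (v·dt/L) = 4.8000·0.25/3.0 = 0.400000
tan δ = Δθ·L/(v·dt) = -0.334610  →  δ = -0.3229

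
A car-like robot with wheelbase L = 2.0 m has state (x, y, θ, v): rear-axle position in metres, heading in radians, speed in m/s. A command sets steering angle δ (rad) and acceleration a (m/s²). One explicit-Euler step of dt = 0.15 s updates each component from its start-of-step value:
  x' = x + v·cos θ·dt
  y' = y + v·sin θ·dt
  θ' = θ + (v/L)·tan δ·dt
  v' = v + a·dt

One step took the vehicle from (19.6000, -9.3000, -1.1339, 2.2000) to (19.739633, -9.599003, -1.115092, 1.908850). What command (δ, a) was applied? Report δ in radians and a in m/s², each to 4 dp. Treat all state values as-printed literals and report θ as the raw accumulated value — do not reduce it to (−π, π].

δ = 0.1135, a = -1.9410

a = (v'−v)/dt = (-0.291150)/0.15 = -1.9410
Δθ = θ'−θ = 0.018808;  (v·dt/L) = 2.2000·0.15/2.0 = 0.165000
tan δ = Δθ·L/(v·dt) = 0.113988  →  δ = 0.1135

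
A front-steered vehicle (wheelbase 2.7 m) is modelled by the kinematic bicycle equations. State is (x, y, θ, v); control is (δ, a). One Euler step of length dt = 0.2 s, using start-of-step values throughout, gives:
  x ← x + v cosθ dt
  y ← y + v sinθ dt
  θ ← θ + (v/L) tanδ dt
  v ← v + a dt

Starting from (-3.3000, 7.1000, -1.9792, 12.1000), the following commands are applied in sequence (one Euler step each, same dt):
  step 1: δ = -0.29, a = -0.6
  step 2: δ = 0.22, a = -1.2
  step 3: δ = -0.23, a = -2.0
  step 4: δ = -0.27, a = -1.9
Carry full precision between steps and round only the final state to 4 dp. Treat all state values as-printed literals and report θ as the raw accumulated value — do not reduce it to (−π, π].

(-8.2668, -0.8377, -2.4843, 10.9600)

after step 1 (δ=-0.29, a=-0.6): (-4.261090, 4.879031, -2.246666, 11.980000)
after step 2 (δ=0.22, a=-1.2): (-5.759971, 3.009760, -2.048225, 11.740000)
after step 3 (δ=-0.23, a=-2.0): (-6.838869, 0.924315, -2.251843, 11.340000)
after step 4 (δ=-0.27, a=-1.9): (-8.266816, -0.837727, -2.484320, 10.960000)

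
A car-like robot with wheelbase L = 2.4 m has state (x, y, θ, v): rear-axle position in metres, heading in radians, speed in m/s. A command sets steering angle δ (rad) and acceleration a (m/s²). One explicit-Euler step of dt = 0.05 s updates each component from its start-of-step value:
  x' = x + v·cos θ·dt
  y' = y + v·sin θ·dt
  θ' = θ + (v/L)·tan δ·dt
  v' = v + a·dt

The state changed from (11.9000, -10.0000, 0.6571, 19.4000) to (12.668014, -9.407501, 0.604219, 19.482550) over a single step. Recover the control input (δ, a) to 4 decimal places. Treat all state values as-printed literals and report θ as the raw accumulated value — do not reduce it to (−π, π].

a = (v'−v)/dt = (0.082550)/0.05 = 1.6510
Δθ = θ'−θ = -0.052881;  (v·dt/L) = 19.4000·0.05/2.4 = 0.404167
tan δ = Δθ·L/(v·dt) = -0.130840  →  δ = -0.1301

δ = -0.1301, a = 1.6510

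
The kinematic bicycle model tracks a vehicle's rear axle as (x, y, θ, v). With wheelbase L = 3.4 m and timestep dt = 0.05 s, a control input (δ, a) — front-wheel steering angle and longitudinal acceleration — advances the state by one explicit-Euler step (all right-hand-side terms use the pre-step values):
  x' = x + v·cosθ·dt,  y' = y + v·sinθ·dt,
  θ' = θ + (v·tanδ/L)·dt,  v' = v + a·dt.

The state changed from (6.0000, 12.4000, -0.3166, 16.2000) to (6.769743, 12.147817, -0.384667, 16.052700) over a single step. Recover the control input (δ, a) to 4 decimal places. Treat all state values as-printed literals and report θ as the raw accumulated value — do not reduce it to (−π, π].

δ = -0.2783, a = -2.9460

a = (v'−v)/dt = (-0.147300)/0.05 = -2.9460
Δθ = θ'−θ = -0.068067;  (v·dt/L) = 16.2000·0.05/3.4 = 0.238235
tan δ = Δθ·L/(v·dt) = -0.285713  →  δ = -0.2783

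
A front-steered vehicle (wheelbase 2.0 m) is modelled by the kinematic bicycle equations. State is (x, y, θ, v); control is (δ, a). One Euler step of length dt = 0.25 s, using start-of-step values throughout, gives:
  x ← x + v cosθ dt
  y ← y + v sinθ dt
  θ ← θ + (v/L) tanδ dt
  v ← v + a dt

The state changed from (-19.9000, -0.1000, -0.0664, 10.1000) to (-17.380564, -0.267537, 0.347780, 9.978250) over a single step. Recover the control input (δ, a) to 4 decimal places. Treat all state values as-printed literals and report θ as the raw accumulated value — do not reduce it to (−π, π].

δ = 0.3170, a = -0.4870

a = (v'−v)/dt = (-0.121750)/0.25 = -0.4870
Δθ = θ'−θ = 0.414180;  (v·dt/L) = 10.1000·0.25/2.0 = 1.262500
tan δ = Δθ·L/(v·dt) = 0.328063  →  δ = 0.3170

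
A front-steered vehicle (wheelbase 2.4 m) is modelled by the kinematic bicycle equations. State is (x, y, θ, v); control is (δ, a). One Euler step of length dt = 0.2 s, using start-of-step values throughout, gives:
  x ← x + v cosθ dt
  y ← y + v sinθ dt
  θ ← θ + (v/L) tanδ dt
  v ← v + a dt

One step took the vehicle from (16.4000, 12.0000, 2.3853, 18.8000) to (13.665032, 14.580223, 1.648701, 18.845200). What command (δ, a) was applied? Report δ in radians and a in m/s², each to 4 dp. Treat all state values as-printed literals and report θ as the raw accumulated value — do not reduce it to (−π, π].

a = (v'−v)/dt = (0.045200)/0.2 = 0.2260
Δθ = θ'−θ = -0.736599;  (v·dt/L) = 18.8000·0.2/2.4 = 1.566667
tan δ = Δθ·L/(v·dt) = -0.470170  →  δ = -0.4395

δ = -0.4395, a = 0.2260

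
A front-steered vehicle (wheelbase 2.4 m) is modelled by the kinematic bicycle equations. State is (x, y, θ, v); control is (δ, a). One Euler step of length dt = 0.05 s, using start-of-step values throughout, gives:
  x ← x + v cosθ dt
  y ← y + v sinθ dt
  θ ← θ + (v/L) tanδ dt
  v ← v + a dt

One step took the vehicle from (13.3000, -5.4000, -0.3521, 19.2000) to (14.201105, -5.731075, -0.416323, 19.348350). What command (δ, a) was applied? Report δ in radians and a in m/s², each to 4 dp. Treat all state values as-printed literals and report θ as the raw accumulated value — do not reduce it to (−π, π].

a = (v'−v)/dt = (0.148350)/0.05 = 2.9670
Δθ = θ'−θ = -0.064223;  (v·dt/L) = 19.2000·0.05/2.4 = 0.400000
tan δ = Δθ·L/(v·dt) = -0.160557  →  δ = -0.1592

δ = -0.1592, a = 2.9670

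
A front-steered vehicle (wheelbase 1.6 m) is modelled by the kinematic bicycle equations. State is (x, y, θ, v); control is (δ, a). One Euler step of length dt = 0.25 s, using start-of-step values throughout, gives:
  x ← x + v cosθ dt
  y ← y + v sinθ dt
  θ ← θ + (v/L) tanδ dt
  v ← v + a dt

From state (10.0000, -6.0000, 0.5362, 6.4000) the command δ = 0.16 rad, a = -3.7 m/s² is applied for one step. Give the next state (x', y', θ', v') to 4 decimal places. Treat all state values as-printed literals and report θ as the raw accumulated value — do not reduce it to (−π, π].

x' = 10.0000 + 6.4000·cos(0.5362)·0.25 = 11.3754
y' = -6.0000 + 6.4000·sin(0.5362)·0.25 = -5.1826
θ' = 0.5362 + (6.4000/1.6)·tan(0.16)·0.25 = 0.6976
v' = 6.4000 − 3.7000·0.25 = 5.4750

(11.3754, -5.1826, 0.6976, 5.4750)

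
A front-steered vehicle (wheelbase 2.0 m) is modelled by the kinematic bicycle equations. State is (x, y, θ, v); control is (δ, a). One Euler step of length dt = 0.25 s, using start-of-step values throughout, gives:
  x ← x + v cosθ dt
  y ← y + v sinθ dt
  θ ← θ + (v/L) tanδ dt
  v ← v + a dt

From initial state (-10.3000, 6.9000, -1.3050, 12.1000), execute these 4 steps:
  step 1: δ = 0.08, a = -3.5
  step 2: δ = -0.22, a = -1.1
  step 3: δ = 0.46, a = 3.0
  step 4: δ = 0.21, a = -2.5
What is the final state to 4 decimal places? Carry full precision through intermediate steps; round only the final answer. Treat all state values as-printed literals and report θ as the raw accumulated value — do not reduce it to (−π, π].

(-6.2488, -3.4849, -0.5076, 11.0750)

after step 1 (δ=0.08, a=-3.5): (-9.505400, 3.981227, -1.183741, 11.225000)
after step 2 (δ=-0.22, a=-1.1): (-8.446144, 1.382570, -1.497507, 10.950000)
after step 3 (δ=0.46, a=3.0): (-8.245695, -1.347581, -0.819362, 11.700000)
after step 4 (δ=0.21, a=-2.5): (-6.248833, -3.484908, -0.507641, 11.075000)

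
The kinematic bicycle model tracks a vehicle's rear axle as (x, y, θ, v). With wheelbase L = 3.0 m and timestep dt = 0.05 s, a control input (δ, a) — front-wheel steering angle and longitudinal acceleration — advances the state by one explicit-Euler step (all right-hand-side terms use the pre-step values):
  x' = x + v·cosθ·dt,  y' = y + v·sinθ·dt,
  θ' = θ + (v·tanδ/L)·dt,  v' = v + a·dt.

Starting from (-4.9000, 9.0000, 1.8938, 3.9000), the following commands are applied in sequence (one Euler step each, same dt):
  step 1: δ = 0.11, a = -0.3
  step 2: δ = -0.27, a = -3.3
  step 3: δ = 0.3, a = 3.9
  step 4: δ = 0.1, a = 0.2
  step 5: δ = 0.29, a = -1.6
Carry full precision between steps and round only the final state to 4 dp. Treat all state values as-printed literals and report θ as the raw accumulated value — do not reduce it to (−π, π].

after step 1 (δ=0.11, a=-0.3): (-4.961896, 9.184916, 1.900979, 3.885000)
after step 2 (δ=-0.27, a=-3.3): (-5.024875, 9.368673, 1.883059, 3.720000)
after step 3 (δ=0.3, a=3.9): (-5.082017, 9.545678, 1.902238, 3.915000)
after step 4 (δ=0.1, a=0.2): (-5.145715, 9.730774, 1.908785, 3.925000)
after step 5 (δ=0.29, a=-1.6): (-5.210789, 9.915921, 1.928306, 3.845000)

(-5.2108, 9.9159, 1.9283, 3.8450)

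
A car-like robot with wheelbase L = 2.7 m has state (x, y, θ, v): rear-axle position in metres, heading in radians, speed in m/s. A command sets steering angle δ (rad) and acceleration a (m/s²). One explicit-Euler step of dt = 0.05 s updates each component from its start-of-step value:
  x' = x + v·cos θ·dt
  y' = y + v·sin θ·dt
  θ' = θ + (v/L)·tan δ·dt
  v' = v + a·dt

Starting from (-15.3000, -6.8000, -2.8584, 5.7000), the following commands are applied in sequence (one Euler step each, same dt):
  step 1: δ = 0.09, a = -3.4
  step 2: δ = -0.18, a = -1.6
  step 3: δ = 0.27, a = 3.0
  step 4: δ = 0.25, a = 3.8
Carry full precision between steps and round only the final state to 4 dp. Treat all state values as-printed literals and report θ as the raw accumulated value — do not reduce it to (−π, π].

after step 1 (δ=0.09, a=-3.4): (-15.573648, -6.879635, -2.848874, 5.530000)
after step 2 (δ=-0.18, a=-1.6): (-15.838386, -6.959421, -2.867509, 5.450000)
after step 3 (δ=0.27, a=3.0): (-16.100715, -7.033177, -2.839577, 5.600000)
after step 4 (δ=0.25, a=3.8): (-16.368042, -7.116462, -2.813097, 5.790000)

(-16.3680, -7.1165, -2.8131, 5.7900)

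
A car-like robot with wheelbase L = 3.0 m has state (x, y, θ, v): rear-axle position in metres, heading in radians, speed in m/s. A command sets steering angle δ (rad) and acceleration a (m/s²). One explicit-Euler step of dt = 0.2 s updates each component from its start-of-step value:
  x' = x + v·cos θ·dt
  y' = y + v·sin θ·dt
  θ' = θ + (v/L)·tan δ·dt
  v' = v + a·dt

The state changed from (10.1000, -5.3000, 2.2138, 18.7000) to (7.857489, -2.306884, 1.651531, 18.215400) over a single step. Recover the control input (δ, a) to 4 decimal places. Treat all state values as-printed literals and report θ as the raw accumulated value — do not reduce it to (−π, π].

δ = -0.4237, a = -2.4230

a = (v'−v)/dt = (-0.484600)/0.2 = -2.4230
Δθ = θ'−θ = -0.562269;  (v·dt/L) = 18.7000·0.2/3.0 = 1.246667
tan δ = Δθ·L/(v·dt) = -0.451018  →  δ = -0.4237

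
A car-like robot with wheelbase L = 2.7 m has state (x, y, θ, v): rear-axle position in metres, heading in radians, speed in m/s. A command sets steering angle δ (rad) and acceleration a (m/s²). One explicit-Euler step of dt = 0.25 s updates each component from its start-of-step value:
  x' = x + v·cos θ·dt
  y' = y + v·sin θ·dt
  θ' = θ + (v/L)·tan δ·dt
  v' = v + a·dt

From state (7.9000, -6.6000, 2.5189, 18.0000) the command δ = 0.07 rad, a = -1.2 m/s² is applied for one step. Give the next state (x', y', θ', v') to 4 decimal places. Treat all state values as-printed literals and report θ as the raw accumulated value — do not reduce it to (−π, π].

(4.2446, -3.9755, 2.6358, 17.7000)

x' = 7.9000 + 18.0000·cos(2.5189)·0.25 = 4.2446
y' = -6.6000 + 18.0000·sin(2.5189)·0.25 = -3.9755
θ' = 2.5189 + (18.0000/2.7)·tan(0.07)·0.25 = 2.6358
v' = 18.0000 − 1.2000·0.25 = 17.7000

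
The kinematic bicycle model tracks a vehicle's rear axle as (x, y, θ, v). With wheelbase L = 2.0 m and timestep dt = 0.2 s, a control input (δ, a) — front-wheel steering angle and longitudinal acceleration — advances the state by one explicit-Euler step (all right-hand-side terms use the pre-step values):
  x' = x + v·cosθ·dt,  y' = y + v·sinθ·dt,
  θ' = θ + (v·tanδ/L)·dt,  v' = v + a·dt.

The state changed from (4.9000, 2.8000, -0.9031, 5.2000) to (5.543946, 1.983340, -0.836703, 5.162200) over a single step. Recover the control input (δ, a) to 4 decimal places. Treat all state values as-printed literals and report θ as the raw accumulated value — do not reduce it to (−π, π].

a = (v'−v)/dt = (-0.037800)/0.2 = -0.1890
Δθ = θ'−θ = 0.066397;  (v·dt/L) = 5.2000·0.2/2.0 = 0.520000
tan δ = Δθ·L/(v·dt) = 0.127687  →  δ = 0.1270

δ = 0.1270, a = -0.1890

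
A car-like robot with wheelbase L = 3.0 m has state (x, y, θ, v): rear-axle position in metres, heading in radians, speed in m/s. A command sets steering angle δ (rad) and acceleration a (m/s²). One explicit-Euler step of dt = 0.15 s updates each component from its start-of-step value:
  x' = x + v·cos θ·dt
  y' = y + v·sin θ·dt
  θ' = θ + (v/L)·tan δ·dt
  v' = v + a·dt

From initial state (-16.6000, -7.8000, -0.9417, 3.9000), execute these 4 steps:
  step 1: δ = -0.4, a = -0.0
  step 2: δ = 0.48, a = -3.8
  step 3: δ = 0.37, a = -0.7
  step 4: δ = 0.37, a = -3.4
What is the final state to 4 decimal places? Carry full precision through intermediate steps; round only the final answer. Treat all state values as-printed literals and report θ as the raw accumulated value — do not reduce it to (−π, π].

after step 1 (δ=-0.4, a=-0.0): (-16.255778, -8.273007, -1.024145, 3.900000)
after step 2 (δ=0.48, a=-3.8): (-15.951677, -8.772755, -0.922626, 3.330000)
after step 3 (δ=0.37, a=-0.7): (-15.650114, -9.170951, -0.858046, 3.225000)
after step 4 (δ=0.37, a=-3.4): (-15.333782, -9.536940, -0.795503, 2.715000)

(-15.3338, -9.5369, -0.7955, 2.7150)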